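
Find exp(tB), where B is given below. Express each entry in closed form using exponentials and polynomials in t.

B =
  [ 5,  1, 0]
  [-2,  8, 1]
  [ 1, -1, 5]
e^{tB} =
  [-t^2*exp(6*t)/2 - t*exp(6*t) + exp(6*t), t^2*exp(6*t)/2 + t*exp(6*t), t^2*exp(6*t)/2]
  [-t^2*exp(6*t)/2 - 2*t*exp(6*t), t^2*exp(6*t)/2 + 2*t*exp(6*t) + exp(6*t), t^2*exp(6*t)/2 + t*exp(6*t)]
  [t*exp(6*t), -t*exp(6*t), -t*exp(6*t) + exp(6*t)]

Strategy: write B = P · J · P⁻¹ where J is a Jordan canonical form, so e^{tB} = P · e^{tJ} · P⁻¹, and e^{tJ} can be computed block-by-block.

B has Jordan form
J =
  [6, 1, 0]
  [0, 6, 1]
  [0, 0, 6]
(up to reordering of blocks).

Per-block formulas:
  For a 3×3 Jordan block J_3(6): exp(t · J_3(6)) = e^(6t)·(I + t·N + (t^2/2)·N^2), where N is the 3×3 nilpotent shift.

After assembling e^{tJ} and conjugating by P, we get:

e^{tB} =
  [-t^2*exp(6*t)/2 - t*exp(6*t) + exp(6*t), t^2*exp(6*t)/2 + t*exp(6*t), t^2*exp(6*t)/2]
  [-t^2*exp(6*t)/2 - 2*t*exp(6*t), t^2*exp(6*t)/2 + 2*t*exp(6*t) + exp(6*t), t^2*exp(6*t)/2 + t*exp(6*t)]
  [t*exp(6*t), -t*exp(6*t), -t*exp(6*t) + exp(6*t)]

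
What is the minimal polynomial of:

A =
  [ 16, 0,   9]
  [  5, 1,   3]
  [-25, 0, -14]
x^2 - 2*x + 1

The characteristic polynomial is χ_A(x) = (x - 1)^3, so the eigenvalues are known. The minimal polynomial is
  m_A(x) = Π_λ (x − λ)^{k_λ}
where k_λ is the size of the *largest* Jordan block for λ (equivalently, the smallest k with (A − λI)^k v = 0 for every generalised eigenvector v of λ).

  λ = 1: largest Jordan block has size 2, contributing (x − 1)^2

So m_A(x) = (x - 1)^2 = x^2 - 2*x + 1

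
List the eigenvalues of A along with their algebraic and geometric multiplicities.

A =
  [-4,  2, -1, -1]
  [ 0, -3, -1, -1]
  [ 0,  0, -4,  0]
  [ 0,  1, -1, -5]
λ = -4: alg = 4, geom = 2

Step 1 — factor the characteristic polynomial to read off the algebraic multiplicities:
  χ_A(x) = (x + 4)^4

Step 2 — compute geometric multiplicities via the rank-nullity identity g(λ) = n − rank(A − λI):
  rank(A − (-4)·I) = 2, so dim ker(A − (-4)·I) = n − 2 = 2

Summary:
  λ = -4: algebraic multiplicity = 4, geometric multiplicity = 2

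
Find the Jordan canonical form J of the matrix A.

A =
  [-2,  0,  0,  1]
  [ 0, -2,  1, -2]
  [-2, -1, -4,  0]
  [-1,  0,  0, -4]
J_2(-3) ⊕ J_2(-3)

The characteristic polynomial is
  det(x·I − A) = x^4 + 12*x^3 + 54*x^2 + 108*x + 81 = (x + 3)^4

Eigenvalues and multiplicities (the geometric multiplicity of λ is n − rank(A − λI), which equals the number of Jordan blocks for λ):
  λ = -3: algebraic multiplicity = 4, geometric multiplicity = 2

Determining the block sizes for each eigenvalue:
  λ = -3: with am = 4 and gm = 2, the partition is not yet determined (e.g. several partitions of 4 into 2 parts exist). Let N = A − (-3)·I. Computing rank(N^1) = 2, rank(N^2) = 0; the number of blocks of size ≥ j is rank(N^{j−1}) − rank(N^j), giving [2, 2]. So we have 2 block(s) of size 2 → block sizes [2, 2]

Assembling the blocks gives a Jordan form
J =
  [-3,  1,  0,  0]
  [ 0, -3,  0,  0]
  [ 0,  0, -3,  1]
  [ 0,  0,  0, -3]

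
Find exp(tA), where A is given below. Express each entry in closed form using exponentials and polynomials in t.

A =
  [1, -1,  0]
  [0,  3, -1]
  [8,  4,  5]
e^{tA} =
  [2*t^2*exp(3*t) - 2*t*exp(3*t) + exp(3*t), t^2*exp(3*t) - t*exp(3*t), t^2*exp(3*t)/2]
  [-4*t^2*exp(3*t), -2*t^2*exp(3*t) + exp(3*t), -t^2*exp(3*t) - t*exp(3*t)]
  [8*t*exp(3*t), 4*t*exp(3*t), 2*t*exp(3*t) + exp(3*t)]

Strategy: write A = P · J · P⁻¹ where J is a Jordan canonical form, so e^{tA} = P · e^{tJ} · P⁻¹, and e^{tJ} can be computed block-by-block.

A has Jordan form
J =
  [3, 1, 0]
  [0, 3, 1]
  [0, 0, 3]
(up to reordering of blocks).

Per-block formulas:
  For a 3×3 Jordan block J_3(3): exp(t · J_3(3)) = e^(3t)·(I + t·N + (t^2/2)·N^2), where N is the 3×3 nilpotent shift.

After assembling e^{tJ} and conjugating by P, we get:

e^{tA} =
  [2*t^2*exp(3*t) - 2*t*exp(3*t) + exp(3*t), t^2*exp(3*t) - t*exp(3*t), t^2*exp(3*t)/2]
  [-4*t^2*exp(3*t), -2*t^2*exp(3*t) + exp(3*t), -t^2*exp(3*t) - t*exp(3*t)]
  [8*t*exp(3*t), 4*t*exp(3*t), 2*t*exp(3*t) + exp(3*t)]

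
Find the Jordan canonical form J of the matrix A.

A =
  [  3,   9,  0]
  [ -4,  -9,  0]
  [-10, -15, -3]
J_2(-3) ⊕ J_1(-3)

The characteristic polynomial is
  det(x·I − A) = x^3 + 9*x^2 + 27*x + 27 = (x + 3)^3

Eigenvalues and multiplicities (the geometric multiplicity of λ is n − rank(A − λI), which equals the number of Jordan blocks for λ):
  λ = -3: algebraic multiplicity = 3, geometric multiplicity = 2

Determining the block sizes for each eigenvalue:
  λ = -3: 2 blocks summing to 3 forces exactly one block of size 2 and the rest size 1 → block sizes [2, 1]

Assembling the blocks gives a Jordan form
J =
  [-3,  1,  0]
  [ 0, -3,  0]
  [ 0,  0, -3]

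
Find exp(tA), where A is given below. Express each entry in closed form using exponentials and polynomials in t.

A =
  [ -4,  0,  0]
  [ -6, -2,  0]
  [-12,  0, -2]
e^{tA} =
  [exp(-4*t), 0, 0]
  [-3*exp(-2*t) + 3*exp(-4*t), exp(-2*t), 0]
  [-6*exp(-2*t) + 6*exp(-4*t), 0, exp(-2*t)]

Strategy: write A = P · J · P⁻¹ where J is a Jordan canonical form, so e^{tA} = P · e^{tJ} · P⁻¹, and e^{tJ} can be computed block-by-block.

A has Jordan form
J =
  [-4,  0,  0]
  [ 0, -2,  0]
  [ 0,  0, -2]
(up to reordering of blocks).

Per-block formulas:
  For a 1×1 block at λ = -2: exp(t · [-2]) = [e^(-2t)].
  For a 1×1 block at λ = -4: exp(t · [-4]) = [e^(-4t)].

After assembling e^{tJ} and conjugating by P, we get:

e^{tA} =
  [exp(-4*t), 0, 0]
  [-3*exp(-2*t) + 3*exp(-4*t), exp(-2*t), 0]
  [-6*exp(-2*t) + 6*exp(-4*t), 0, exp(-2*t)]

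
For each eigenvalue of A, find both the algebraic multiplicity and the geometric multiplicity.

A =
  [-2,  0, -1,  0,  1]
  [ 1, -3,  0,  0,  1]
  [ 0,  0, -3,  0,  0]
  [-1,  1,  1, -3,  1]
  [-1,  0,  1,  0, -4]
λ = -3: alg = 5, geom = 2

Step 1 — factor the characteristic polynomial to read off the algebraic multiplicities:
  χ_A(x) = (x + 3)^5

Step 2 — compute geometric multiplicities via the rank-nullity identity g(λ) = n − rank(A − λI):
  rank(A − (-3)·I) = 3, so dim ker(A − (-3)·I) = n − 3 = 2

Summary:
  λ = -3: algebraic multiplicity = 5, geometric multiplicity = 2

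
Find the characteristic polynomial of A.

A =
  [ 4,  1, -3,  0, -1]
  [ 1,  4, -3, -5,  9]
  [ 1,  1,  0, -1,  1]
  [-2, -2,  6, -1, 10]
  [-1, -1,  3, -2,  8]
x^5 - 15*x^4 + 90*x^3 - 270*x^2 + 405*x - 243

Expanding det(x·I − A) (e.g. by cofactor expansion or by noting that A is similar to its Jordan form J, which has the same characteristic polynomial as A) gives
  χ_A(x) = x^5 - 15*x^4 + 90*x^3 - 270*x^2 + 405*x - 243
which factors as (x - 3)^5. The eigenvalues (with algebraic multiplicities) are λ = 3 with multiplicity 5.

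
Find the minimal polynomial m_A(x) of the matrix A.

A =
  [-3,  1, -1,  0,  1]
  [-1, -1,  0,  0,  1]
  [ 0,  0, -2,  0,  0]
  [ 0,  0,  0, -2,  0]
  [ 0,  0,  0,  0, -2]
x^3 + 6*x^2 + 12*x + 8

The characteristic polynomial is χ_A(x) = (x + 2)^5, so the eigenvalues are known. The minimal polynomial is
  m_A(x) = Π_λ (x − λ)^{k_λ}
where k_λ is the size of the *largest* Jordan block for λ (equivalently, the smallest k with (A − λI)^k v = 0 for every generalised eigenvector v of λ).

  λ = -2: largest Jordan block has size 3, contributing (x + 2)^3

So m_A(x) = (x + 2)^3 = x^3 + 6*x^2 + 12*x + 8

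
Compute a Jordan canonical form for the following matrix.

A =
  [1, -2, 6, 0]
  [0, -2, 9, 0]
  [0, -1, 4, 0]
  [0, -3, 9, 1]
J_2(1) ⊕ J_1(1) ⊕ J_1(1)

The characteristic polynomial is
  det(x·I − A) = x^4 - 4*x^3 + 6*x^2 - 4*x + 1 = (x - 1)^4

Eigenvalues and multiplicities (the geometric multiplicity of λ is n − rank(A − λI), which equals the number of Jordan blocks for λ):
  λ = 1: algebraic multiplicity = 4, geometric multiplicity = 3

Determining the block sizes for each eigenvalue:
  λ = 1: 3 blocks summing to 4 forces exactly one block of size 2 and the rest size 1 → block sizes [2, 1, 1]

Assembling the blocks gives a Jordan form
J =
  [1, 1, 0, 0]
  [0, 1, 0, 0]
  [0, 0, 1, 0]
  [0, 0, 0, 1]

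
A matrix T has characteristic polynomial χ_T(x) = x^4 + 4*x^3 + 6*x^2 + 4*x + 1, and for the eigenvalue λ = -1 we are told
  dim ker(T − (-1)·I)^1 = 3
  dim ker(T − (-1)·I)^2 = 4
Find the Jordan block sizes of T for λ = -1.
Block sizes for λ = -1: [2, 1, 1]

From the dimensions of kernels of powers, the number of Jordan blocks of size at least j is d_j − d_{j−1} where d_j = dim ker(N^j) (with d_0 = 0). Computing the differences gives [3, 1].
The number of blocks of size exactly k is (#blocks of size ≥ k) − (#blocks of size ≥ k + 1), so the partition is: 2 block(s) of size 1, 1 block(s) of size 2.
In nonincreasing order the block sizes are [2, 1, 1].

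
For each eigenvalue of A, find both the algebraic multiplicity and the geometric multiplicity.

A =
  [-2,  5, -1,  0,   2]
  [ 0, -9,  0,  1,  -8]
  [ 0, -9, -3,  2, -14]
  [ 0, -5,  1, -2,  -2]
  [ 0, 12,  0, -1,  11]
λ = -2: alg = 4, geom = 2; λ = 3: alg = 1, geom = 1

Step 1 — factor the characteristic polynomial to read off the algebraic multiplicities:
  χ_A(x) = (x - 3)*(x + 2)^4

Step 2 — compute geometric multiplicities via the rank-nullity identity g(λ) = n − rank(A − λI):
  rank(A − (-2)·I) = 3, so dim ker(A − (-2)·I) = n − 3 = 2
  rank(A − (3)·I) = 4, so dim ker(A − (3)·I) = n − 4 = 1

Summary:
  λ = -2: algebraic multiplicity = 4, geometric multiplicity = 2
  λ = 3: algebraic multiplicity = 1, geometric multiplicity = 1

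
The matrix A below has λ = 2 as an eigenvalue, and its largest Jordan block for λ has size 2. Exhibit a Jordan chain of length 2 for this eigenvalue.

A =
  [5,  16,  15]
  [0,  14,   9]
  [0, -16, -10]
A Jordan chain for λ = 2 of length 2:
v_1 = (16, 12, -16)ᵀ
v_2 = (0, 1, 0)ᵀ

Let N = A − (2)·I. We want v_2 with N^2 v_2 = 0 but N^1 v_2 ≠ 0; then v_{j-1} := N · v_j for j = 2, …, 2.

Pick v_2 = (0, 1, 0)ᵀ.
Then v_1 = N · v_2 = (16, 12, -16)ᵀ.

Sanity check: (A − (2)·I) v_1 = (0, 0, 0)ᵀ = 0. ✓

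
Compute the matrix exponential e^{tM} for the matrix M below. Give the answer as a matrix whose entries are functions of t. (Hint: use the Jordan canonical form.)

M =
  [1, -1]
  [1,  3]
e^{tM} =
  [-t*exp(2*t) + exp(2*t), -t*exp(2*t)]
  [t*exp(2*t), t*exp(2*t) + exp(2*t)]

Strategy: write M = P · J · P⁻¹ where J is a Jordan canonical form, so e^{tM} = P · e^{tJ} · P⁻¹, and e^{tJ} can be computed block-by-block.

M has Jordan form
J =
  [2, 1]
  [0, 2]
(up to reordering of blocks).

Per-block formulas:
  For a 2×2 Jordan block J_2(2): exp(t · J_2(2)) = e^(2t)·(I + t·N), where N is the 2×2 nilpotent shift.

After assembling e^{tJ} and conjugating by P, we get:

e^{tM} =
  [-t*exp(2*t) + exp(2*t), -t*exp(2*t)]
  [t*exp(2*t), t*exp(2*t) + exp(2*t)]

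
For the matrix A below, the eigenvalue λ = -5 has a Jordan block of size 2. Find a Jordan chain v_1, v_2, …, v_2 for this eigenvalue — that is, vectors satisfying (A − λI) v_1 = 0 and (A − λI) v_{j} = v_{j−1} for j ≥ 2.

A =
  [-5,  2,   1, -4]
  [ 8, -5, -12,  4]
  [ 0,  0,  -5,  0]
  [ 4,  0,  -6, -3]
A Jordan chain for λ = -5 of length 2:
v_1 = (-2, 8, 0, 4)ᵀ
v_2 = (1, -1, 0, 0)ᵀ

Let N = A − (-5)·I. We want v_2 with N^2 v_2 = 0 but N^1 v_2 ≠ 0; then v_{j-1} := N · v_j for j = 2, …, 2.

Pick v_2 = (1, -1, 0, 0)ᵀ.
Then v_1 = N · v_2 = (-2, 8, 0, 4)ᵀ.

Sanity check: (A − (-5)·I) v_1 = (0, 0, 0, 0)ᵀ = 0. ✓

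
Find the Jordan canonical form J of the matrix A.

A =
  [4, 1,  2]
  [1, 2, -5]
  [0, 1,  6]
J_3(4)

The characteristic polynomial is
  det(x·I − A) = x^3 - 12*x^2 + 48*x - 64 = (x - 4)^3

Eigenvalues and multiplicities (the geometric multiplicity of λ is n − rank(A − λI), which equals the number of Jordan blocks for λ):
  λ = 4: algebraic multiplicity = 3, geometric multiplicity = 1

Determining the block sizes for each eigenvalue:
  λ = 4: one block (gm = 1), so the single block has size am = 3 → block sizes [3]

Assembling the blocks gives a Jordan form
J =
  [4, 1, 0]
  [0, 4, 1]
  [0, 0, 4]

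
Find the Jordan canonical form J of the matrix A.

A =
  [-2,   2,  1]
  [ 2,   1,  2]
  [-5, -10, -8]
J_2(-3) ⊕ J_1(-3)

The characteristic polynomial is
  det(x·I − A) = x^3 + 9*x^2 + 27*x + 27 = (x + 3)^3

Eigenvalues and multiplicities (the geometric multiplicity of λ is n − rank(A − λI), which equals the number of Jordan blocks for λ):
  λ = -3: algebraic multiplicity = 3, geometric multiplicity = 2

Determining the block sizes for each eigenvalue:
  λ = -3: 2 blocks summing to 3 forces exactly one block of size 2 and the rest size 1 → block sizes [2, 1]

Assembling the blocks gives a Jordan form
J =
  [-3,  1,  0]
  [ 0, -3,  0]
  [ 0,  0, -3]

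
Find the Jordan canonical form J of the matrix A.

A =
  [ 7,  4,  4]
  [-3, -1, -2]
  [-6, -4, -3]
J_2(1) ⊕ J_1(1)

The characteristic polynomial is
  det(x·I − A) = x^3 - 3*x^2 + 3*x - 1 = (x - 1)^3

Eigenvalues and multiplicities (the geometric multiplicity of λ is n − rank(A − λI), which equals the number of Jordan blocks for λ):
  λ = 1: algebraic multiplicity = 3, geometric multiplicity = 2

Determining the block sizes for each eigenvalue:
  λ = 1: 2 blocks summing to 3 forces exactly one block of size 2 and the rest size 1 → block sizes [2, 1]

Assembling the blocks gives a Jordan form
J =
  [1, 1, 0]
  [0, 1, 0]
  [0, 0, 1]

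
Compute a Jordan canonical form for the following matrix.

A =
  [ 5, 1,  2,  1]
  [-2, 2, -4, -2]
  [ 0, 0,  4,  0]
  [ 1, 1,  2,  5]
J_2(4) ⊕ J_1(4) ⊕ J_1(4)

The characteristic polynomial is
  det(x·I − A) = x^4 - 16*x^3 + 96*x^2 - 256*x + 256 = (x - 4)^4

Eigenvalues and multiplicities (the geometric multiplicity of λ is n − rank(A − λI), which equals the number of Jordan blocks for λ):
  λ = 4: algebraic multiplicity = 4, geometric multiplicity = 3

Determining the block sizes for each eigenvalue:
  λ = 4: 3 blocks summing to 4 forces exactly one block of size 2 and the rest size 1 → block sizes [2, 1, 1]

Assembling the blocks gives a Jordan form
J =
  [4, 1, 0, 0]
  [0, 4, 0, 0]
  [0, 0, 4, 0]
  [0, 0, 0, 4]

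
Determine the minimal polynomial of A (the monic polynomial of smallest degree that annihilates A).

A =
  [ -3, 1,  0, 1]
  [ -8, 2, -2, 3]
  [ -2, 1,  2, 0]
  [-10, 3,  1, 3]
x^3 - 3*x^2 + 3*x - 1

The characteristic polynomial is χ_A(x) = (x - 1)^4, so the eigenvalues are known. The minimal polynomial is
  m_A(x) = Π_λ (x − λ)^{k_λ}
where k_λ is the size of the *largest* Jordan block for λ (equivalently, the smallest k with (A − λI)^k v = 0 for every generalised eigenvector v of λ).

  λ = 1: largest Jordan block has size 3, contributing (x − 1)^3

So m_A(x) = (x - 1)^3 = x^3 - 3*x^2 + 3*x - 1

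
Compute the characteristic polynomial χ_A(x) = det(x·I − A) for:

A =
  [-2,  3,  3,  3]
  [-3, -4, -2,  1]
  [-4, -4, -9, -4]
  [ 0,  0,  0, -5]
x^4 + 20*x^3 + 150*x^2 + 500*x + 625

Expanding det(x·I − A) (e.g. by cofactor expansion or by noting that A is similar to its Jordan form J, which has the same characteristic polynomial as A) gives
  χ_A(x) = x^4 + 20*x^3 + 150*x^2 + 500*x + 625
which factors as (x + 5)^4. The eigenvalues (with algebraic multiplicities) are λ = -5 with multiplicity 4.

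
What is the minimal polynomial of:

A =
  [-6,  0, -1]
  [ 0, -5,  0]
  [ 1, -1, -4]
x^3 + 15*x^2 + 75*x + 125

The characteristic polynomial is χ_A(x) = (x + 5)^3, so the eigenvalues are known. The minimal polynomial is
  m_A(x) = Π_λ (x − λ)^{k_λ}
where k_λ is the size of the *largest* Jordan block for λ (equivalently, the smallest k with (A − λI)^k v = 0 for every generalised eigenvector v of λ).

  λ = -5: largest Jordan block has size 3, contributing (x + 5)^3

So m_A(x) = (x + 5)^3 = x^3 + 15*x^2 + 75*x + 125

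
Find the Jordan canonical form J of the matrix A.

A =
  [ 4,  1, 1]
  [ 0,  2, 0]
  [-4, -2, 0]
J_2(2) ⊕ J_1(2)

The characteristic polynomial is
  det(x·I − A) = x^3 - 6*x^2 + 12*x - 8 = (x - 2)^3

Eigenvalues and multiplicities (the geometric multiplicity of λ is n − rank(A − λI), which equals the number of Jordan blocks for λ):
  λ = 2: algebraic multiplicity = 3, geometric multiplicity = 2

Determining the block sizes for each eigenvalue:
  λ = 2: 2 blocks summing to 3 forces exactly one block of size 2 and the rest size 1 → block sizes [2, 1]

Assembling the blocks gives a Jordan form
J =
  [2, 1, 0]
  [0, 2, 0]
  [0, 0, 2]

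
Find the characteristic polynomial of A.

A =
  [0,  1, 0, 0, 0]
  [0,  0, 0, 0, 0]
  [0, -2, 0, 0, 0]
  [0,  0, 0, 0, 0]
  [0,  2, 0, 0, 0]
x^5

Expanding det(x·I − A) (e.g. by cofactor expansion or by noting that A is similar to its Jordan form J, which has the same characteristic polynomial as A) gives
  χ_A(x) = x^5
which factors as x^5. The eigenvalues (with algebraic multiplicities) are λ = 0 with multiplicity 5.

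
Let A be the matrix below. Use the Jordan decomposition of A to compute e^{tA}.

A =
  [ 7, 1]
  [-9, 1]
e^{tA} =
  [3*t*exp(4*t) + exp(4*t), t*exp(4*t)]
  [-9*t*exp(4*t), -3*t*exp(4*t) + exp(4*t)]

Strategy: write A = P · J · P⁻¹ where J is a Jordan canonical form, so e^{tA} = P · e^{tJ} · P⁻¹, and e^{tJ} can be computed block-by-block.

A has Jordan form
J =
  [4, 1]
  [0, 4]
(up to reordering of blocks).

Per-block formulas:
  For a 2×2 Jordan block J_2(4): exp(t · J_2(4)) = e^(4t)·(I + t·N), where N is the 2×2 nilpotent shift.

After assembling e^{tJ} and conjugating by P, we get:

e^{tA} =
  [3*t*exp(4*t) + exp(4*t), t*exp(4*t)]
  [-9*t*exp(4*t), -3*t*exp(4*t) + exp(4*t)]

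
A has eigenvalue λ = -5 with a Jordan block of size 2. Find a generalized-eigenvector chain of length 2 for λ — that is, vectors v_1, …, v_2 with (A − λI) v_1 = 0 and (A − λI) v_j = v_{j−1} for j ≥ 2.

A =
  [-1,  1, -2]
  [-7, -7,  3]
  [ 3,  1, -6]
A Jordan chain for λ = -5 of length 2:
v_1 = (1, -2, 1)ᵀ
v_2 = (0, 1, 0)ᵀ

Let N = A − (-5)·I. We want v_2 with N^2 v_2 = 0 but N^1 v_2 ≠ 0; then v_{j-1} := N · v_j for j = 2, …, 2.

Pick v_2 = (0, 1, 0)ᵀ.
Then v_1 = N · v_2 = (1, -2, 1)ᵀ.

Sanity check: (A − (-5)·I) v_1 = (0, 0, 0)ᵀ = 0. ✓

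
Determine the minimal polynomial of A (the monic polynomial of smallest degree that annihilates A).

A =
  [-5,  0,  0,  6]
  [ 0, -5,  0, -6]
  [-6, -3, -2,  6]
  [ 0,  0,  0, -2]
x^2 + 7*x + 10

The characteristic polynomial is χ_A(x) = (x + 2)^2*(x + 5)^2, so the eigenvalues are known. The minimal polynomial is
  m_A(x) = Π_λ (x − λ)^{k_λ}
where k_λ is the size of the *largest* Jordan block for λ (equivalently, the smallest k with (A − λI)^k v = 0 for every generalised eigenvector v of λ).

  λ = -5: largest Jordan block has size 1, contributing (x + 5)
  λ = -2: largest Jordan block has size 1, contributing (x + 2)

So m_A(x) = (x + 2)*(x + 5) = x^2 + 7*x + 10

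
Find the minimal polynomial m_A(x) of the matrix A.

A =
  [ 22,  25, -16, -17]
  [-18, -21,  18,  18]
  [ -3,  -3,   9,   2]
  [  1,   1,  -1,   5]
x^4 - 15*x^3 + 54*x^2 + 108*x - 648

The characteristic polynomial is χ_A(x) = (x - 6)^3*(x + 3), so the eigenvalues are known. The minimal polynomial is
  m_A(x) = Π_λ (x − λ)^{k_λ}
where k_λ is the size of the *largest* Jordan block for λ (equivalently, the smallest k with (A − λI)^k v = 0 for every generalised eigenvector v of λ).

  λ = -3: largest Jordan block has size 1, contributing (x + 3)
  λ = 6: largest Jordan block has size 3, contributing (x − 6)^3

So m_A(x) = (x - 6)^3*(x + 3) = x^4 - 15*x^3 + 54*x^2 + 108*x - 648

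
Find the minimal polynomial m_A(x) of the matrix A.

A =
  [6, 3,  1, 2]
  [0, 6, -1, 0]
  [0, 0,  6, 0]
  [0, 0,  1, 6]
x^3 - 18*x^2 + 108*x - 216

The characteristic polynomial is χ_A(x) = (x - 6)^4, so the eigenvalues are known. The minimal polynomial is
  m_A(x) = Π_λ (x − λ)^{k_λ}
where k_λ is the size of the *largest* Jordan block for λ (equivalently, the smallest k with (A − λI)^k v = 0 for every generalised eigenvector v of λ).

  λ = 6: largest Jordan block has size 3, contributing (x − 6)^3

So m_A(x) = (x - 6)^3 = x^3 - 18*x^2 + 108*x - 216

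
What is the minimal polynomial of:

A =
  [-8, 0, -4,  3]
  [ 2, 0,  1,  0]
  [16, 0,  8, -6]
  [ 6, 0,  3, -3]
x^3 + 3*x^2

The characteristic polynomial is χ_A(x) = x^3*(x + 3), so the eigenvalues are known. The minimal polynomial is
  m_A(x) = Π_λ (x − λ)^{k_λ}
where k_λ is the size of the *largest* Jordan block for λ (equivalently, the smallest k with (A − λI)^k v = 0 for every generalised eigenvector v of λ).

  λ = -3: largest Jordan block has size 1, contributing (x + 3)
  λ = 0: largest Jordan block has size 2, contributing (x − 0)^2

So m_A(x) = x^2*(x + 3) = x^3 + 3*x^2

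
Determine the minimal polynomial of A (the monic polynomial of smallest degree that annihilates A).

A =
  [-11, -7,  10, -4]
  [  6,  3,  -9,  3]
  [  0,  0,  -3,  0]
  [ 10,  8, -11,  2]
x^3 + 6*x^2 + 9*x

The characteristic polynomial is χ_A(x) = x*(x + 3)^3, so the eigenvalues are known. The minimal polynomial is
  m_A(x) = Π_λ (x − λ)^{k_λ}
where k_λ is the size of the *largest* Jordan block for λ (equivalently, the smallest k with (A − λI)^k v = 0 for every generalised eigenvector v of λ).

  λ = -3: largest Jordan block has size 2, contributing (x + 3)^2
  λ = 0: largest Jordan block has size 1, contributing (x − 0)

So m_A(x) = x*(x + 3)^2 = x^3 + 6*x^2 + 9*x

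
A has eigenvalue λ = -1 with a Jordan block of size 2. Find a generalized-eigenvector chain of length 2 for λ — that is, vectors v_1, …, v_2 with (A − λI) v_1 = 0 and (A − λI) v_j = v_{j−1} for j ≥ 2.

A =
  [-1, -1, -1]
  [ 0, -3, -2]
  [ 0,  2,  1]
A Jordan chain for λ = -1 of length 2:
v_1 = (-1, -2, 2)ᵀ
v_2 = (0, 1, 0)ᵀ

Let N = A − (-1)·I. We want v_2 with N^2 v_2 = 0 but N^1 v_2 ≠ 0; then v_{j-1} := N · v_j for j = 2, …, 2.

Pick v_2 = (0, 1, 0)ᵀ.
Then v_1 = N · v_2 = (-1, -2, 2)ᵀ.

Sanity check: (A − (-1)·I) v_1 = (0, 0, 0)ᵀ = 0. ✓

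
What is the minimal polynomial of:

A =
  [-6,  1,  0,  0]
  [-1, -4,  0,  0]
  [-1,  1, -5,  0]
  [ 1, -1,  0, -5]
x^2 + 10*x + 25

The characteristic polynomial is χ_A(x) = (x + 5)^4, so the eigenvalues are known. The minimal polynomial is
  m_A(x) = Π_λ (x − λ)^{k_λ}
where k_λ is the size of the *largest* Jordan block for λ (equivalently, the smallest k with (A − λI)^k v = 0 for every generalised eigenvector v of λ).

  λ = -5: largest Jordan block has size 2, contributing (x + 5)^2

So m_A(x) = (x + 5)^2 = x^2 + 10*x + 25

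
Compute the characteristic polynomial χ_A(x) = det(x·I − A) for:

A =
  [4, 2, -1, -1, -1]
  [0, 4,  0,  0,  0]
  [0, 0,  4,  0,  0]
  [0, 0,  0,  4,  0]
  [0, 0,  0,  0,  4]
x^5 - 20*x^4 + 160*x^3 - 640*x^2 + 1280*x - 1024

Expanding det(x·I − A) (e.g. by cofactor expansion or by noting that A is similar to its Jordan form J, which has the same characteristic polynomial as A) gives
  χ_A(x) = x^5 - 20*x^4 + 160*x^3 - 640*x^2 + 1280*x - 1024
which factors as (x - 4)^5. The eigenvalues (with algebraic multiplicities) are λ = 4 with multiplicity 5.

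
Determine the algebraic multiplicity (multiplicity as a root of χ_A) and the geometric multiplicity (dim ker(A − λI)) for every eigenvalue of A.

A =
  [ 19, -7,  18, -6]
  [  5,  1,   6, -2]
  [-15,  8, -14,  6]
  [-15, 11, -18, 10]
λ = 4: alg = 4, geom = 2

Step 1 — factor the characteristic polynomial to read off the algebraic multiplicities:
  χ_A(x) = (x - 4)^4

Step 2 — compute geometric multiplicities via the rank-nullity identity g(λ) = n − rank(A − λI):
  rank(A − (4)·I) = 2, so dim ker(A − (4)·I) = n − 2 = 2

Summary:
  λ = 4: algebraic multiplicity = 4, geometric multiplicity = 2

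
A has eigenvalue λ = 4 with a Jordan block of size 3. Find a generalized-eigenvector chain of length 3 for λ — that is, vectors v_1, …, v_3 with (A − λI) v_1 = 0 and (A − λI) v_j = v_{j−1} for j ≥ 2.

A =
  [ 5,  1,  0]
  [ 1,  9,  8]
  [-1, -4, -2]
A Jordan chain for λ = 4 of length 3:
v_1 = (2, -2, 1)ᵀ
v_2 = (1, 1, -1)ᵀ
v_3 = (1, 0, 0)ᵀ

Let N = A − (4)·I. We want v_3 with N^3 v_3 = 0 but N^2 v_3 ≠ 0; then v_{j-1} := N · v_j for j = 3, …, 2.

Pick v_3 = (1, 0, 0)ᵀ.
Then v_2 = N · v_3 = (1, 1, -1)ᵀ.
Then v_1 = N · v_2 = (2, -2, 1)ᵀ.

Sanity check: (A − (4)·I) v_1 = (0, 0, 0)ᵀ = 0. ✓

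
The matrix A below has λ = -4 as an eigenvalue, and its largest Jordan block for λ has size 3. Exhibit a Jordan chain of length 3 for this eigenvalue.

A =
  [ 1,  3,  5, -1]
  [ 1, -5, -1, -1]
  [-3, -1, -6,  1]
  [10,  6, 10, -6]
A Jordan chain for λ = -4 of length 3:
v_1 = (3, -3, 0, 6)ᵀ
v_2 = (5, 1, -3, 10)ᵀ
v_3 = (1, 0, 0, 0)ᵀ

Let N = A − (-4)·I. We want v_3 with N^3 v_3 = 0 but N^2 v_3 ≠ 0; then v_{j-1} := N · v_j for j = 3, …, 2.

Pick v_3 = (1, 0, 0, 0)ᵀ.
Then v_2 = N · v_3 = (5, 1, -3, 10)ᵀ.
Then v_1 = N · v_2 = (3, -3, 0, 6)ᵀ.

Sanity check: (A − (-4)·I) v_1 = (0, 0, 0, 0)ᵀ = 0. ✓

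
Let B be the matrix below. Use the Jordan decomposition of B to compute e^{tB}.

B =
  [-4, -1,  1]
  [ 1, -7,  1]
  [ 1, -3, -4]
e^{tB} =
  [t^2*exp(-5*t)/2 + t*exp(-5*t) + exp(-5*t), -t^2*exp(-5*t) - t*exp(-5*t), t^2*exp(-5*t)/2 + t*exp(-5*t)]
  [t*exp(-5*t), -2*t*exp(-5*t) + exp(-5*t), t*exp(-5*t)]
  [-t^2*exp(-5*t)/2 + t*exp(-5*t), t^2*exp(-5*t) - 3*t*exp(-5*t), -t^2*exp(-5*t)/2 + t*exp(-5*t) + exp(-5*t)]

Strategy: write B = P · J · P⁻¹ where J is a Jordan canonical form, so e^{tB} = P · e^{tJ} · P⁻¹, and e^{tJ} can be computed block-by-block.

B has Jordan form
J =
  [-5,  1,  0]
  [ 0, -5,  1]
  [ 0,  0, -5]
(up to reordering of blocks).

Per-block formulas:
  For a 3×3 Jordan block J_3(-5): exp(t · J_3(-5)) = e^(-5t)·(I + t·N + (t^2/2)·N^2), where N is the 3×3 nilpotent shift.

After assembling e^{tJ} and conjugating by P, we get:

e^{tB} =
  [t^2*exp(-5*t)/2 + t*exp(-5*t) + exp(-5*t), -t^2*exp(-5*t) - t*exp(-5*t), t^2*exp(-5*t)/2 + t*exp(-5*t)]
  [t*exp(-5*t), -2*t*exp(-5*t) + exp(-5*t), t*exp(-5*t)]
  [-t^2*exp(-5*t)/2 + t*exp(-5*t), t^2*exp(-5*t) - 3*t*exp(-5*t), -t^2*exp(-5*t)/2 + t*exp(-5*t) + exp(-5*t)]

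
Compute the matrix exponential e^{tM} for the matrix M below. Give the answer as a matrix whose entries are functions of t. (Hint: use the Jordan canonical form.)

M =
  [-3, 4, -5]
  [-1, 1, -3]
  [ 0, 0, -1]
e^{tM} =
  [-2*t*exp(-t) + exp(-t), 4*t*exp(-t), -t^2*exp(-t) - 5*t*exp(-t)]
  [-t*exp(-t), 2*t*exp(-t) + exp(-t), -t^2*exp(-t)/2 - 3*t*exp(-t)]
  [0, 0, exp(-t)]

Strategy: write M = P · J · P⁻¹ where J is a Jordan canonical form, so e^{tM} = P · e^{tJ} · P⁻¹, and e^{tJ} can be computed block-by-block.

M has Jordan form
J =
  [-1,  1,  0]
  [ 0, -1,  1]
  [ 0,  0, -1]
(up to reordering of blocks).

Per-block formulas:
  For a 3×3 Jordan block J_3(-1): exp(t · J_3(-1)) = e^(-1t)·(I + t·N + (t^2/2)·N^2), where N is the 3×3 nilpotent shift.

After assembling e^{tJ} and conjugating by P, we get:

e^{tM} =
  [-2*t*exp(-t) + exp(-t), 4*t*exp(-t), -t^2*exp(-t) - 5*t*exp(-t)]
  [-t*exp(-t), 2*t*exp(-t) + exp(-t), -t^2*exp(-t)/2 - 3*t*exp(-t)]
  [0, 0, exp(-t)]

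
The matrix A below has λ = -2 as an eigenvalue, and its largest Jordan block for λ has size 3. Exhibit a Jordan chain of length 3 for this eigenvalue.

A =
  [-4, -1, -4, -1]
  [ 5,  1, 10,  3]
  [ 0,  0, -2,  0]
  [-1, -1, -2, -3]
A Jordan chain for λ = -2 of length 3:
v_1 = (0, 2, 0, -2)ᵀ
v_2 = (-2, 5, 0, -1)ᵀ
v_3 = (1, 0, 0, 0)ᵀ

Let N = A − (-2)·I. We want v_3 with N^3 v_3 = 0 but N^2 v_3 ≠ 0; then v_{j-1} := N · v_j for j = 3, …, 2.

Pick v_3 = (1, 0, 0, 0)ᵀ.
Then v_2 = N · v_3 = (-2, 5, 0, -1)ᵀ.
Then v_1 = N · v_2 = (0, 2, 0, -2)ᵀ.

Sanity check: (A − (-2)·I) v_1 = (0, 0, 0, 0)ᵀ = 0. ✓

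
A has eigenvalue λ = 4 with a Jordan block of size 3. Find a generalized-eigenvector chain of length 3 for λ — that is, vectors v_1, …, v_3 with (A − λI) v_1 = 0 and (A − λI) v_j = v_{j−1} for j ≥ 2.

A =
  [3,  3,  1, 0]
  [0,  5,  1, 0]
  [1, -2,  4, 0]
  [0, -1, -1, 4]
A Jordan chain for λ = 4 of length 3:
v_1 = (2, 1, -1, -1)ᵀ
v_2 = (-1, 0, 1, 0)ᵀ
v_3 = (1, 0, 0, 0)ᵀ

Let N = A − (4)·I. We want v_3 with N^3 v_3 = 0 but N^2 v_3 ≠ 0; then v_{j-1} := N · v_j for j = 3, …, 2.

Pick v_3 = (1, 0, 0, 0)ᵀ.
Then v_2 = N · v_3 = (-1, 0, 1, 0)ᵀ.
Then v_1 = N · v_2 = (2, 1, -1, -1)ᵀ.

Sanity check: (A − (4)·I) v_1 = (0, 0, 0, 0)ᵀ = 0. ✓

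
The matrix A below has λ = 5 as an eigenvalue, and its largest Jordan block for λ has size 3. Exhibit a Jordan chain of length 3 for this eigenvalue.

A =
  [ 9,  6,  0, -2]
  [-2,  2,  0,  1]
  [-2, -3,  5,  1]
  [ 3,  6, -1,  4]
A Jordan chain for λ = 5 of length 3:
v_1 = (-2, 1, 1, -1)ᵀ
v_2 = (4, -2, -2, 3)ᵀ
v_3 = (1, 0, 0, 0)ᵀ

Let N = A − (5)·I. We want v_3 with N^3 v_3 = 0 but N^2 v_3 ≠ 0; then v_{j-1} := N · v_j for j = 3, …, 2.

Pick v_3 = (1, 0, 0, 0)ᵀ.
Then v_2 = N · v_3 = (4, -2, -2, 3)ᵀ.
Then v_1 = N · v_2 = (-2, 1, 1, -1)ᵀ.

Sanity check: (A − (5)·I) v_1 = (0, 0, 0, 0)ᵀ = 0. ✓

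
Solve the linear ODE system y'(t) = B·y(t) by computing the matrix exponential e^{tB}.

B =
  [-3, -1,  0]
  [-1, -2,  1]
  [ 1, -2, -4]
e^{tB} =
  [t^2*exp(-3*t)/2 + exp(-3*t), -t^2*exp(-3*t)/2 - t*exp(-3*t), -t^2*exp(-3*t)/2]
  [-t*exp(-3*t), t*exp(-3*t) + exp(-3*t), t*exp(-3*t)]
  [t^2*exp(-3*t)/2 + t*exp(-3*t), -t^2*exp(-3*t)/2 - 2*t*exp(-3*t), -t^2*exp(-3*t)/2 - t*exp(-3*t) + exp(-3*t)]

Strategy: write B = P · J · P⁻¹ where J is a Jordan canonical form, so e^{tB} = P · e^{tJ} · P⁻¹, and e^{tJ} can be computed block-by-block.

B has Jordan form
J =
  [-3,  1,  0]
  [ 0, -3,  1]
  [ 0,  0, -3]
(up to reordering of blocks).

Per-block formulas:
  For a 3×3 Jordan block J_3(-3): exp(t · J_3(-3)) = e^(-3t)·(I + t·N + (t^2/2)·N^2), where N is the 3×3 nilpotent shift.

After assembling e^{tJ} and conjugating by P, we get:

e^{tB} =
  [t^2*exp(-3*t)/2 + exp(-3*t), -t^2*exp(-3*t)/2 - t*exp(-3*t), -t^2*exp(-3*t)/2]
  [-t*exp(-3*t), t*exp(-3*t) + exp(-3*t), t*exp(-3*t)]
  [t^2*exp(-3*t)/2 + t*exp(-3*t), -t^2*exp(-3*t)/2 - 2*t*exp(-3*t), -t^2*exp(-3*t)/2 - t*exp(-3*t) + exp(-3*t)]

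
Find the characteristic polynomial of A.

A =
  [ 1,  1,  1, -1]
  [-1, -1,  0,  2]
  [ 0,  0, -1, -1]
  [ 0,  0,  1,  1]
x^4

Expanding det(x·I − A) (e.g. by cofactor expansion or by noting that A is similar to its Jordan form J, which has the same characteristic polynomial as A) gives
  χ_A(x) = x^4
which factors as x^4. The eigenvalues (with algebraic multiplicities) are λ = 0 with multiplicity 4.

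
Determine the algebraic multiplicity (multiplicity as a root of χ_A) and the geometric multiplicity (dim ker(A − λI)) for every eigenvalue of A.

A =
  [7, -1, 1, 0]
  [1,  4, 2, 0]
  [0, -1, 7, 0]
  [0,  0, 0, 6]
λ = 6: alg = 4, geom = 2

Step 1 — factor the characteristic polynomial to read off the algebraic multiplicities:
  χ_A(x) = (x - 6)^4

Step 2 — compute geometric multiplicities via the rank-nullity identity g(λ) = n − rank(A − λI):
  rank(A − (6)·I) = 2, so dim ker(A − (6)·I) = n − 2 = 2

Summary:
  λ = 6: algebraic multiplicity = 4, geometric multiplicity = 2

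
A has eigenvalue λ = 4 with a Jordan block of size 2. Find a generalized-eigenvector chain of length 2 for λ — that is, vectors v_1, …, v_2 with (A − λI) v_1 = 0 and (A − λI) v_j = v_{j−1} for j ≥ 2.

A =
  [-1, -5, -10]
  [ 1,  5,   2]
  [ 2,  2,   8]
A Jordan chain for λ = 4 of length 2:
v_1 = (-5, 1, 2)ᵀ
v_2 = (1, 0, 0)ᵀ

Let N = A − (4)·I. We want v_2 with N^2 v_2 = 0 but N^1 v_2 ≠ 0; then v_{j-1} := N · v_j for j = 2, …, 2.

Pick v_2 = (1, 0, 0)ᵀ.
Then v_1 = N · v_2 = (-5, 1, 2)ᵀ.

Sanity check: (A − (4)·I) v_1 = (0, 0, 0)ᵀ = 0. ✓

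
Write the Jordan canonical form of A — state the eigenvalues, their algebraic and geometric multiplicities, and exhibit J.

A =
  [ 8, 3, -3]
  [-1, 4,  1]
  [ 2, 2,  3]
J_2(5) ⊕ J_1(5)

The characteristic polynomial is
  det(x·I − A) = x^3 - 15*x^2 + 75*x - 125 = (x - 5)^3

Eigenvalues and multiplicities (the geometric multiplicity of λ is n − rank(A − λI), which equals the number of Jordan blocks for λ):
  λ = 5: algebraic multiplicity = 3, geometric multiplicity = 2

Determining the block sizes for each eigenvalue:
  λ = 5: 2 blocks summing to 3 forces exactly one block of size 2 and the rest size 1 → block sizes [2, 1]

Assembling the blocks gives a Jordan form
J =
  [5, 1, 0]
  [0, 5, 0]
  [0, 0, 5]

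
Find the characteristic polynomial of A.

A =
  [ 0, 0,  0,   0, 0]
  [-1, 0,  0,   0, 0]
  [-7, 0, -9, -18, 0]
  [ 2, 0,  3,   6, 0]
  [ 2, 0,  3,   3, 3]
x^5 - 9*x^3

Expanding det(x·I − A) (e.g. by cofactor expansion or by noting that A is similar to its Jordan form J, which has the same characteristic polynomial as A) gives
  χ_A(x) = x^5 - 9*x^3
which factors as x^3*(x - 3)*(x + 3). The eigenvalues (with algebraic multiplicities) are λ = -3 with multiplicity 1, λ = 0 with multiplicity 3, λ = 3 with multiplicity 1.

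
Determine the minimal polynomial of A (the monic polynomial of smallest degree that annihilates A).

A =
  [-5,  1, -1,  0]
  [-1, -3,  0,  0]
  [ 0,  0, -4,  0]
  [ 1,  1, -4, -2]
x^4 + 14*x^3 + 72*x^2 + 160*x + 128

The characteristic polynomial is χ_A(x) = (x + 2)*(x + 4)^3, so the eigenvalues are known. The minimal polynomial is
  m_A(x) = Π_λ (x − λ)^{k_λ}
where k_λ is the size of the *largest* Jordan block for λ (equivalently, the smallest k with (A − λI)^k v = 0 for every generalised eigenvector v of λ).

  λ = -4: largest Jordan block has size 3, contributing (x + 4)^3
  λ = -2: largest Jordan block has size 1, contributing (x + 2)

So m_A(x) = (x + 2)*(x + 4)^3 = x^4 + 14*x^3 + 72*x^2 + 160*x + 128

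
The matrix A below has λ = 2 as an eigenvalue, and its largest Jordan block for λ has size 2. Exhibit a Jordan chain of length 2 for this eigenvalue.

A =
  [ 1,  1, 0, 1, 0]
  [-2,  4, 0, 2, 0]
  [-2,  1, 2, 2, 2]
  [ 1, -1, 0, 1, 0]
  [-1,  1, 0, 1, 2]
A Jordan chain for λ = 2 of length 2:
v_1 = (-1, -2, -2, 1, -1)ᵀ
v_2 = (1, 0, 0, 0, 0)ᵀ

Let N = A − (2)·I. We want v_2 with N^2 v_2 = 0 but N^1 v_2 ≠ 0; then v_{j-1} := N · v_j for j = 2, …, 2.

Pick v_2 = (1, 0, 0, 0, 0)ᵀ.
Then v_1 = N · v_2 = (-1, -2, -2, 1, -1)ᵀ.

Sanity check: (A − (2)·I) v_1 = (0, 0, 0, 0, 0)ᵀ = 0. ✓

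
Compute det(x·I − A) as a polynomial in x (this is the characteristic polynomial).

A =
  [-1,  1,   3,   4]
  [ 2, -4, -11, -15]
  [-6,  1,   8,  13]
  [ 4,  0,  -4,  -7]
x^4 + 4*x^3 + 6*x^2 + 4*x + 1

Expanding det(x·I − A) (e.g. by cofactor expansion or by noting that A is similar to its Jordan form J, which has the same characteristic polynomial as A) gives
  χ_A(x) = x^4 + 4*x^3 + 6*x^2 + 4*x + 1
which factors as (x + 1)^4. The eigenvalues (with algebraic multiplicities) are λ = -1 with multiplicity 4.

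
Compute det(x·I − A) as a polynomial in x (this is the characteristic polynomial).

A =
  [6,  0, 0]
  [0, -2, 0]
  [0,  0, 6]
x^3 - 10*x^2 + 12*x + 72

Expanding det(x·I − A) (e.g. by cofactor expansion or by noting that A is similar to its Jordan form J, which has the same characteristic polynomial as A) gives
  χ_A(x) = x^3 - 10*x^2 + 12*x + 72
which factors as (x - 6)^2*(x + 2). The eigenvalues (with algebraic multiplicities) are λ = -2 with multiplicity 1, λ = 6 with multiplicity 2.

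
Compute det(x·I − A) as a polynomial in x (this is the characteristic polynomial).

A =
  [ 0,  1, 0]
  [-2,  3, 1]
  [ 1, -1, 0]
x^3 - 3*x^2 + 3*x - 1

Expanding det(x·I − A) (e.g. by cofactor expansion or by noting that A is similar to its Jordan form J, which has the same characteristic polynomial as A) gives
  χ_A(x) = x^3 - 3*x^2 + 3*x - 1
which factors as (x - 1)^3. The eigenvalues (with algebraic multiplicities) are λ = 1 with multiplicity 3.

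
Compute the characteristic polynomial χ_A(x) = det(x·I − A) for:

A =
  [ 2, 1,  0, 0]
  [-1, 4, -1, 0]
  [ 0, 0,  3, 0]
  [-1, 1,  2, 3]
x^4 - 12*x^3 + 54*x^2 - 108*x + 81

Expanding det(x·I − A) (e.g. by cofactor expansion or by noting that A is similar to its Jordan form J, which has the same characteristic polynomial as A) gives
  χ_A(x) = x^4 - 12*x^3 + 54*x^2 - 108*x + 81
which factors as (x - 3)^4. The eigenvalues (with algebraic multiplicities) are λ = 3 with multiplicity 4.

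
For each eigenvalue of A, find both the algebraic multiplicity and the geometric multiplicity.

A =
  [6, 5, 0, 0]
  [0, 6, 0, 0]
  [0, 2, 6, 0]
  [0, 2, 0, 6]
λ = 6: alg = 4, geom = 3

Step 1 — factor the characteristic polynomial to read off the algebraic multiplicities:
  χ_A(x) = (x - 6)^4

Step 2 — compute geometric multiplicities via the rank-nullity identity g(λ) = n − rank(A − λI):
  rank(A − (6)·I) = 1, so dim ker(A − (6)·I) = n − 1 = 3

Summary:
  λ = 6: algebraic multiplicity = 4, geometric multiplicity = 3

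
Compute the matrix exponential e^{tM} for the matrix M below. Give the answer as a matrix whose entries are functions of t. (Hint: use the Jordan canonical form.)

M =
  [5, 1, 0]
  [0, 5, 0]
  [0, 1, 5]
e^{tM} =
  [exp(5*t), t*exp(5*t), 0]
  [0, exp(5*t), 0]
  [0, t*exp(5*t), exp(5*t)]

Strategy: write M = P · J · P⁻¹ where J is a Jordan canonical form, so e^{tM} = P · e^{tJ} · P⁻¹, and e^{tJ} can be computed block-by-block.

M has Jordan form
J =
  [5, 1, 0]
  [0, 5, 0]
  [0, 0, 5]
(up to reordering of blocks).

Per-block formulas:
  For a 1×1 block at λ = 5: exp(t · [5]) = [e^(5t)].
  For a 2×2 Jordan block J_2(5): exp(t · J_2(5)) = e^(5t)·(I + t·N), where N is the 2×2 nilpotent shift.

After assembling e^{tJ} and conjugating by P, we get:

e^{tM} =
  [exp(5*t), t*exp(5*t), 0]
  [0, exp(5*t), 0]
  [0, t*exp(5*t), exp(5*t)]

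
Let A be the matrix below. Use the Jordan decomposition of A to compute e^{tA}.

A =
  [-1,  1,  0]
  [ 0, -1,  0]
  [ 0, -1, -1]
e^{tA} =
  [exp(-t), t*exp(-t), 0]
  [0, exp(-t), 0]
  [0, -t*exp(-t), exp(-t)]

Strategy: write A = P · J · P⁻¹ where J is a Jordan canonical form, so e^{tA} = P · e^{tJ} · P⁻¹, and e^{tJ} can be computed block-by-block.

A has Jordan form
J =
  [-1,  1,  0]
  [ 0, -1,  0]
  [ 0,  0, -1]
(up to reordering of blocks).

Per-block formulas:
  For a 1×1 block at λ = -1: exp(t · [-1]) = [e^(-1t)].
  For a 2×2 Jordan block J_2(-1): exp(t · J_2(-1)) = e^(-1t)·(I + t·N), where N is the 2×2 nilpotent shift.

After assembling e^{tJ} and conjugating by P, we get:

e^{tA} =
  [exp(-t), t*exp(-t), 0]
  [0, exp(-t), 0]
  [0, -t*exp(-t), exp(-t)]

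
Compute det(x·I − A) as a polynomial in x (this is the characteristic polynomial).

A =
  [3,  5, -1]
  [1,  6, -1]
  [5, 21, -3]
x^3 - 6*x^2 + 12*x - 8

Expanding det(x·I − A) (e.g. by cofactor expansion or by noting that A is similar to its Jordan form J, which has the same characteristic polynomial as A) gives
  χ_A(x) = x^3 - 6*x^2 + 12*x - 8
which factors as (x - 2)^3. The eigenvalues (with algebraic multiplicities) are λ = 2 with multiplicity 3.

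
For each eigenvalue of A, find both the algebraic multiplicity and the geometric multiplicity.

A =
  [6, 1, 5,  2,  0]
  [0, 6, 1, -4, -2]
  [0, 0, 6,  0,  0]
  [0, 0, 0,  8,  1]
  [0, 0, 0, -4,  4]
λ = 6: alg = 5, geom = 2

Step 1 — factor the characteristic polynomial to read off the algebraic multiplicities:
  χ_A(x) = (x - 6)^5

Step 2 — compute geometric multiplicities via the rank-nullity identity g(λ) = n − rank(A − λI):
  rank(A − (6)·I) = 3, so dim ker(A − (6)·I) = n − 3 = 2

Summary:
  λ = 6: algebraic multiplicity = 5, geometric multiplicity = 2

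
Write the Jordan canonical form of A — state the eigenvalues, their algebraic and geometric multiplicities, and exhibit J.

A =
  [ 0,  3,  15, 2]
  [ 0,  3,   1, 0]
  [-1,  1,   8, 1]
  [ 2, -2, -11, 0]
J_1(2) ⊕ J_3(3)

The characteristic polynomial is
  det(x·I − A) = x^4 - 11*x^3 + 45*x^2 - 81*x + 54 = (x - 3)^3*(x - 2)

Eigenvalues and multiplicities (the geometric multiplicity of λ is n − rank(A − λI), which equals the number of Jordan blocks for λ):
  λ = 2: algebraic multiplicity = 1, geometric multiplicity = 1
  λ = 3: algebraic multiplicity = 3, geometric multiplicity = 1

Determining the block sizes for each eigenvalue:
  λ = 2: one block (gm = 1), so the single block has size am = 1 → block sizes [1]
  λ = 3: one block (gm = 1), so the single block has size am = 3 → block sizes [3]

Assembling the blocks gives a Jordan form
J =
  [2, 0, 0, 0]
  [0, 3, 1, 0]
  [0, 0, 3, 1]
  [0, 0, 0, 3]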